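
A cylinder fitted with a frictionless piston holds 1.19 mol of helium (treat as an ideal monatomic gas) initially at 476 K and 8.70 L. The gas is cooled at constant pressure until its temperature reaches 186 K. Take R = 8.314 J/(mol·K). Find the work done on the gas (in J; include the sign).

2870 J

P₁ = nRT₁/V₁ = 1.19×8.314×476/8.70 = 541 kPa.
Isobaric: P stays 541 kPa; V/T = const ⇒ T₂ = 186 K, V₂ = 3.40 L.
W = PΔV = 541×(3.40−8.70) kPa·L = -2870 J.
Work done on the gas = −W_by = 2870 J.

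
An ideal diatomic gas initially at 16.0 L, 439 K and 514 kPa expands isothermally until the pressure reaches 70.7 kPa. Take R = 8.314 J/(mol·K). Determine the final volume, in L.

116 L

Isothermal: T stays 439 K; PV = const ⇒ V₂ = 116 L, P₂ = 70.7 kPa.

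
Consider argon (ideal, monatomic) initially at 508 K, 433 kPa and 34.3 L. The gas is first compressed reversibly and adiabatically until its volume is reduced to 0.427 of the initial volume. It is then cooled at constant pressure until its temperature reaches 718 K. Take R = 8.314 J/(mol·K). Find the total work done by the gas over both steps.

-22200 J

n = P₁V₁/(RT₁) = 433×34.3/(8.314×508) = 3.52 mol.
Step 1 — Adiabatic: TV^(γ−1) = const ⇒ T₂ = 508×(2.34)^0.667 = 896 K; PV^γ = const ⇒ P₂ = 1790 kPa.
ΔU = nCvΔT = 3.52×12.5×(896−508) = 17000 J.
Q = 0 for an adiabatic process, so W = −ΔU = -17000 J.
State after step 1: P = 1790 kPa, V = 14.6 L, T = 896 K.
Step 2 — Isobaric: P stays 1790 kPa; V/T = const ⇒ T₂ = 718 K, V₂ = 11.7 L.
W = PΔV = 1790×(11.7−14.6) kPa·L = -5200 J.
ΔU = nCvΔT = 3.52×12.5×(718−896) = -7800 J.
Q = ΔU + W = nCpΔT = -13000 J.
Net over both steps: W = -22200 J, Q = -13000 J, ΔU = 9210 J.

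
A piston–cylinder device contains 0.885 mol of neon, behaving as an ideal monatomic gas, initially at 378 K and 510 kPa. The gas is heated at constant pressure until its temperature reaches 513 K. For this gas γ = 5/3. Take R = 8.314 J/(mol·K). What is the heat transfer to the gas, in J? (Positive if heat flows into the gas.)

2480 J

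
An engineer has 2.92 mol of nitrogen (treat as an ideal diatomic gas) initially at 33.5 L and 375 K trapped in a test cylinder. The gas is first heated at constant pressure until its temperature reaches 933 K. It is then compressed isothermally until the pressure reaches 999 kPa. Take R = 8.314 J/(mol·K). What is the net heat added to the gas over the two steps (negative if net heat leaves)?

P₁ = nRT₁/V₁ = 2.92×8.314×375/33.5 = 272 kPa.
Step 1 — Isobaric: P stays 272 kPa; V/T = const ⇒ T₂ = 933 K, V₂ = 83.3 L.
W = PΔV = 272×(83.3−33.5) kPa·L = 13500 J.
ΔU = nCvΔT = 2.92×20.8×(933−375) = 33900 J.
Q = ΔU + W = nCpΔT = 47400 J.
State after step 1: P = 272 kPa, V = 83.3 L, T = 933 K.
Step 2 — Isothermal: T stays 933 K; PV = const ⇒ V₂ = 22.7 L, P₂ = 999 kPa.
ΔU = 0 (ideal gas, T constant).
W = nRT ln(V₂/V₁) = 2.92×8.314×933×ln(0.272) = -29500 J.
Q = ΔU + W = -29500 J.
Net over both steps: W = -15900 J, Q = 17900 J, ΔU = 33900 J.

17900 J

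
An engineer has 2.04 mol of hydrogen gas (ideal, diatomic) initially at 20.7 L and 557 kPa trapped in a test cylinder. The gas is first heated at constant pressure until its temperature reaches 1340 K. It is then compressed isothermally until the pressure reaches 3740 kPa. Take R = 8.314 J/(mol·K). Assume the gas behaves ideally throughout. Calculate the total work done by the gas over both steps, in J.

-32100 J

T₁ = P₁V₁/(nR) = 557×20.7/(2.04×8.314) = 680 K.
Step 1 — Isobaric: P stays 557 kPa; V/T = const ⇒ T₂ = 1340 K, V₂ = 40.8 L.
W = PΔV = 557×(40.8−20.7) kPa·L = 11200 J.
ΔU = nCvΔT = 2.04×20.8×(1340−680) = 28000 J.
Q = ΔU + W = nCpΔT = 39200 J.
State after step 1: P = 557 kPa, V = 40.8 L, T = 1340 K.
Step 2 — Isothermal: T stays 1340 K; PV = const ⇒ V₂ = 6.08 L, P₂ = 3740 kPa.
ΔU = 0 (ideal gas, T constant).
W = nRT ln(V₂/V₁) = 2.04×8.314×1340×ln(0.149) = -43300 J.
Q = ΔU + W = -43300 J.
Net over both steps: W = -32100 J, Q = -4090 J, ΔU = 28000 J.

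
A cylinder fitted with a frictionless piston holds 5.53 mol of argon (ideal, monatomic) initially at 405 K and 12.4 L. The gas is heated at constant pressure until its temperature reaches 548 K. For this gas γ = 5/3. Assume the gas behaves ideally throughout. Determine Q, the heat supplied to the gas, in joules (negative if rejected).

16400 J

P₁ = nRT₁/V₁ = 5.53×8.314×405/12.4 = 1500 kPa.
Isobaric: P stays 1500 kPa; V/T = const ⇒ T₂ = 548 K, V₂ = 16.8 L.
W = PΔV = 1500×(16.8−12.4) kPa·L = 6570 J.
ΔU = nCvΔT = 5.53×12.5×(548−405) = 9860 J.
Q = ΔU + W = nCpΔT = 16400 J.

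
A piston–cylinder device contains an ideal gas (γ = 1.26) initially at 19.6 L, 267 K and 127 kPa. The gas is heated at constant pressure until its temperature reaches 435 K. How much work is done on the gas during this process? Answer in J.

-1570 J

n = P₁V₁/(RT₁) = 127×19.6/(8.314×267) = 1.12 mol.
Isobaric: P stays 127 kPa; V/T = const ⇒ T₂ = 435 K, V₂ = 31.9 L.
W = PΔV = 127×(31.9−19.6) kPa·L = 1570 J.
Work done on the gas = −W_by = -1570 J.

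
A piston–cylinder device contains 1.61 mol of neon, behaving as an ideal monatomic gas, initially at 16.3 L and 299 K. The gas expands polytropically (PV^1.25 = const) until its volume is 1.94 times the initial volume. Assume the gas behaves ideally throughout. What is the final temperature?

P₁ = nRT₁/V₁ = 1.61×8.314×299/16.3 = 246 kPa.
Polytropic n=1.25: T₂ = T₁(V₁/V₂)^(n−1) = 299×(0.515)^0.25 = 253 K; P₂ = P₁(V₁/V₂)^n = 107 kPa.

253 K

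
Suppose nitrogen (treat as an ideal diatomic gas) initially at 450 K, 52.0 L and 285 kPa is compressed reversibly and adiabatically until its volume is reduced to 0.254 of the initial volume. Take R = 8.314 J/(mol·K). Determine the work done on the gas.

27000 J

n = P₁V₁/(RT₁) = 285×52.0/(8.314×450) = 3.96 mol.
Adiabatic: TV^(γ−1) = const ⇒ T₂ = 450×(3.94)^0.400 = 779 K; PV^γ = const ⇒ P₂ = 1940 kPa.
ΔU = nCvΔT = 3.96×20.8×(779−450) = 27000 J.
Q = 0 for an adiabatic process, so W = −ΔU = -27000 J.
Work done on the gas = −W_by = 27000 J.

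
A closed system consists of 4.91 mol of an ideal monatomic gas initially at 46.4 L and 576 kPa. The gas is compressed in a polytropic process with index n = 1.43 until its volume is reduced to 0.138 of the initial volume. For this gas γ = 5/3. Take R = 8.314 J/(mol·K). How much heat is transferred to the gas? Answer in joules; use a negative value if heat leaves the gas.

-29600 J

T₁ = P₁V₁/(nR) = 576×46.4/(4.91×8.314) = 655 K.
Polytropic n=1.43: T₂ = T₁(V₁/V₂)^(n−1) = 655×(7.25)^0.43 = 1530 K; P₂ = P₁(V₁/V₂)^n = 9780 kPa.
W = (P₁V₁−P₂V₂)/(n−1) = (576×46.4−9780×6.40)/0.43 = -83500 J.
ΔU = nCvΔT = 4.91×12.5×(1530−655) = 53900 J.
Q = ΔU + W = -29600 J.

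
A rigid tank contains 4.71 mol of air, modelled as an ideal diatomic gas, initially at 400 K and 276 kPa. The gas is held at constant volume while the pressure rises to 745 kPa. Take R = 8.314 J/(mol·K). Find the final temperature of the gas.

V₁ = nRT₁/P₁ = 4.71×8.314×400/276 = 56.8 L.
Isochoric: V stays 56.8 L; P/T = const ⇒ T₂ = 1080 K, P₂ = 745 kPa.

1080 K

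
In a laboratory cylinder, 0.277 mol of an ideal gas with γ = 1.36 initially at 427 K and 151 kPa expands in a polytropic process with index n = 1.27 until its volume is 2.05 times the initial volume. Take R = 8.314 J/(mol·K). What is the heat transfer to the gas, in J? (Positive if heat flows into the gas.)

V₁ = nRT₁/P₁ = 0.277×8.314×427/151 = 6.51 L.
Polytropic n=1.27: T₂ = T₁(V₁/V₂)^(n−1) = 427×(0.488)^0.27 = 352 K; P₂ = P₁(V₁/V₂)^n = 60.7 kPa.
W = (P₁V₁−P₂V₂)/(n−1) = (151×6.51−60.7×13.4)/0.27 = 642 J.
ΔU = nCvΔT = 0.277×23.1×(352−427) = -481 J.
Q = ΔU + W = 160 J.

160 J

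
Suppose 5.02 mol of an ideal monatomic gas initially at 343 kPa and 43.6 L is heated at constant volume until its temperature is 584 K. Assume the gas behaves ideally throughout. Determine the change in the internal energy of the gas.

14100 J

T₁ = P₁V₁/(nR) = 343×43.6/(5.02×8.314) = 358 K.
Isochoric: V stays 43.6 L; P/T = const ⇒ T₂ = 584 K, P₂ = 559 kPa.
For an ideal gas ΔU = nCvΔT with Cv = (3/2)R = 12.5 J/(mol·K).
ΔU = 5.02×12.5×(584−358) = 14100 J.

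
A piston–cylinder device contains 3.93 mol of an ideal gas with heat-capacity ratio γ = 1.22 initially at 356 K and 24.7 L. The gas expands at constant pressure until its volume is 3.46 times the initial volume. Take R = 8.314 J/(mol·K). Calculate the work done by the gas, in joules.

P₁ = nRT₁/V₁ = 3.93×8.314×356/24.7 = 471 kPa.
Isobaric: P stays 471 kPa; V/T = const ⇒ T₂ = 1230 K, V₂ = 85.5 L.
W = PΔV = 471×(85.5−24.7) kPa·L = 28600 J.

28600 J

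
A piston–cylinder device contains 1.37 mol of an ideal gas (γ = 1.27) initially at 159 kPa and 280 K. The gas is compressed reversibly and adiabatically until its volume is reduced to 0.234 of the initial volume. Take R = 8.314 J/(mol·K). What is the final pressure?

V₁ = nRT₁/P₁ = 1.37×8.314×280/159 = 20.1 L.
Adiabatic: TV^(γ−1) = const ⇒ T₂ = 280×(4.27)^0.270 = 414 K; PV^γ = const ⇒ P₂ = 1010 kPa.

1010 kPa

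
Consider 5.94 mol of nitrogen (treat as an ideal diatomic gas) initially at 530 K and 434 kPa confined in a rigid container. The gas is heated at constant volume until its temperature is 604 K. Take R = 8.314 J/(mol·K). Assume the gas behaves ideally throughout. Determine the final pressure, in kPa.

V₁ = nRT₁/P₁ = 5.94×8.314×530/434 = 60.3 L.
Isochoric: V stays 60.3 L; P/T = const ⇒ T₂ = 604 K, P₂ = 495 kPa.

495 kPa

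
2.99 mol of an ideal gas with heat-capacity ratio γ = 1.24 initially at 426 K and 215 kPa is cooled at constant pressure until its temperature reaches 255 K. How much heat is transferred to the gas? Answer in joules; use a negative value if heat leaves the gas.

-22000 J

V₁ = nRT₁/P₁ = 2.99×8.314×426/215 = 49.3 L.
Isobaric: P stays 215 kPa; V/T = const ⇒ T₂ = 255 K, V₂ = 29.5 L.
W = PΔV = 215×(29.5−49.3) kPa·L = -4250 J.
ΔU = nCvΔT = 2.99×34.6×(255−426) = -17700 J.
Q = ΔU + W = nCpΔT = -22000 J.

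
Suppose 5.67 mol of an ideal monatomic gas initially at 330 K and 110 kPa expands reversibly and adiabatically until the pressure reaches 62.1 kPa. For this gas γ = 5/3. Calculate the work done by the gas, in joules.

V₁ = nRT₁/P₁ = 5.67×8.314×330/110 = 141 L.
Adiabatic: T₂/T₁ = (P₂/P₁)^((γ−1)/γ) ⇒ T₂ = 330×(0.565)^0.400 = 263 K; V₂ = 199 L.
ΔU = nCvΔT = 5.67×12.5×(263−330) = -4770 J.
Q = 0 for an adiabatic process, so W = −ΔU = 4770 J.

4770 J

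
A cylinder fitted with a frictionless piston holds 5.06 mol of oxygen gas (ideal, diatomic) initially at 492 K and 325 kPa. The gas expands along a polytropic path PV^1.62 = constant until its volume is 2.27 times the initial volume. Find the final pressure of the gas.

86.1 kPa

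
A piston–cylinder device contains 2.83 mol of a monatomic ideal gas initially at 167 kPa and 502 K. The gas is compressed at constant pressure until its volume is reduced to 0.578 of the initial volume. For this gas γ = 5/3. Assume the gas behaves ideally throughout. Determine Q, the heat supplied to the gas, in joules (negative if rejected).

V₁ = nRT₁/P₁ = 2.83×8.314×502/167 = 70.7 L.
Isobaric: P stays 167 kPa; V/T = const ⇒ T₂ = 290 K, V₂ = 40.9 L.
W = PΔV = 167×(40.9−70.7) kPa·L = -4980 J.
ΔU = nCvΔT = 2.83×12.5×(290−502) = -7480 J.
Q = ΔU + W = nCpΔT = -12500 J.

-12500 J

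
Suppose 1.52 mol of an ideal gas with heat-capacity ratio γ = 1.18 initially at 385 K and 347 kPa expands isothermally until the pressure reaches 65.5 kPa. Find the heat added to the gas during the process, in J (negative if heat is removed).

V₁ = nRT₁/P₁ = 1.52×8.314×385/347 = 14.0 L.
Isothermal: T stays 385 K; PV = const ⇒ V₂ = 74.3 L, P₂ = 65.5 kPa.
ΔU = 0 (ideal gas, T constant).
W = nRT ln(V₂/V₁) = 1.52×8.314×385×ln(5.30) = 8110 J.
Q = ΔU + W = 8110 J.

8110 J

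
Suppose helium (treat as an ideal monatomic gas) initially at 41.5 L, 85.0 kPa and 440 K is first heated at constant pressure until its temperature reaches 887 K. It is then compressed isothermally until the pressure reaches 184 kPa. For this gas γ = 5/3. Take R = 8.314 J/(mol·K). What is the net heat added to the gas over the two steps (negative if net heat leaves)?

3470 J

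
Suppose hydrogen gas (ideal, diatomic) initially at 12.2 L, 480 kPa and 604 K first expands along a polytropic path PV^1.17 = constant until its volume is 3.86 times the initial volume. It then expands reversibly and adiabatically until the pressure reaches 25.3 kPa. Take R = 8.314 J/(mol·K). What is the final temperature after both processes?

325 K

n = P₁V₁/(RT₁) = 480×12.2/(8.314×604) = 1.17 mol.
Step 1 — Polytropic n=1.17: T₂ = T₁(V₁/V₂)^(n−1) = 604×(0.259)^0.17 = 480 K; P₂ = P₁(V₁/V₂)^n = 98.8 kPa.
W = (P₁V₁−P₂V₂)/(n−1) = (480×12.2−98.8×47.1)/0.17 = 7070 J.
ΔU = nCvΔT = 1.17×20.8×(480−604) = -3000 J.
Q = ΔU + W = 4060 J.
State after step 1: P = 98.8 kPa, V = 47.1 L, T = 480 K.
Step 2 — Adiabatic: T₂/T₁ = (P₂/P₁)^((γ−1)/γ) ⇒ T₂ = 480×(0.256)^0.286 = 325 K; V₂ = 125 L.
ΔU = nCvΔT = 1.17×20.8×(325−480) = -3750 J.
Q = 0 for an adiabatic process, so W = −ΔU = 3750 J.
Net over both steps: W = 10800 J, Q = 4060 J, ΔU = -6760 J.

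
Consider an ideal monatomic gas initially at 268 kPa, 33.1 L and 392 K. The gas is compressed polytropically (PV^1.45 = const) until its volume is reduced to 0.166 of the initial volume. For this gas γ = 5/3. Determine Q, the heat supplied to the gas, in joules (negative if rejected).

-7970 J

n = P₁V₁/(RT₁) = 268×33.1/(8.314×392) = 2.72 mol.
Polytropic n=1.45: T₂ = T₁(V₁/V₂)^(n−1) = 392×(6.02)^0.45 = 880 K; P₂ = P₁(V₁/V₂)^n = 3620 kPa.
W = (P₁V₁−P₂V₂)/(n−1) = (268×33.1−3620×5.49)/0.45 = -24500 J.
ΔU = nCvΔT = 2.72×12.5×(880−392) = 16500 J.
Q = ΔU + W = -7970 J.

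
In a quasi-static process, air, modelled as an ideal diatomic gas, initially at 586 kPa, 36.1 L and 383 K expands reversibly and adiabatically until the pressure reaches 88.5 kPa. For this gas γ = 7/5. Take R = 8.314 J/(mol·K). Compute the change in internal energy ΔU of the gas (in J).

n = P₁V₁/(RT₁) = 586×36.1/(8.314×383) = 6.64 mol.
Adiabatic: T₂/T₁ = (P₂/P₁)^((γ−1)/γ) ⇒ T₂ = 383×(0.151)^0.286 = 223 K; V₂ = 139 L.
For an ideal gas ΔU = nCvΔT with Cv = (5/2)R = 20.8 J/(mol·K).
ΔU = 6.64×20.8×(223−383) = -22100 J.

-22100 J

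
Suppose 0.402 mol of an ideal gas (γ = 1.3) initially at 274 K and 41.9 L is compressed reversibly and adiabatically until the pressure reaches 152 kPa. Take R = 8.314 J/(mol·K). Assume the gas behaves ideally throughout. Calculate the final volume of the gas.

P₁ = nRT₁/V₁ = 0.402×8.314×274/41.9 = 21.9 kPa.
Adiabatic: T₂/T₁ = (P₂/P₁)^((γ−1)/γ) ⇒ T₂ = 274×(6.95)^0.231 = 429 K; V₂ = 9.43 L.

9.43 L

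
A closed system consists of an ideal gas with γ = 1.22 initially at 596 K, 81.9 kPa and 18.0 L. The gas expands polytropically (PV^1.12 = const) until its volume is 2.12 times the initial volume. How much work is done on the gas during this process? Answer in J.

-1060 J

n = P₁V₁/(RT₁) = 81.9×18.0/(8.314×596) = 0.298 mol.
Polytropic n=1.12: T₂ = T₁(V₁/V₂)^(n−1) = 596×(0.472)^0.12 = 545 K; P₂ = P₁(V₁/V₂)^n = 35.3 kPa.
W = (P₁V₁−P₂V₂)/(n−1) = (81.9×18.0−35.3×38.2)/0.12 = 1060 J.
Work done on the gas = −W_by = -1060 J.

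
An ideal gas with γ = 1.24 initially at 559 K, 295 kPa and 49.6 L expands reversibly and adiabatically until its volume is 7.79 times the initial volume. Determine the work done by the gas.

23700 J

n = P₁V₁/(RT₁) = 295×49.6/(8.314×559) = 3.15 mol.
Adiabatic: TV^(γ−1) = const ⇒ T₂ = 559×(0.128)^0.240 = 342 K; PV^γ = const ⇒ P₂ = 23.1 kPa.
ΔU = nCvΔT = 3.15×34.6×(342−559) = -23700 J.
Q = 0 for an adiabatic process, so W = −ΔU = 23700 J.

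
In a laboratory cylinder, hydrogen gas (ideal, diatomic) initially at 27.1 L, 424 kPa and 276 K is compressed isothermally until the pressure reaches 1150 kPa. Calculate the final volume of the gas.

9.99 L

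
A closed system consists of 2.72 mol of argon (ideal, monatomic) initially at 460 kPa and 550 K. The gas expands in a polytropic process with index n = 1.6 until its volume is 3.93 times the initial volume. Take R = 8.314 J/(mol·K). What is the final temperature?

242 K

V₁ = nRT₁/P₁ = 2.72×8.314×550/460 = 27.0 L.
Polytropic n=1.6: T₂ = T₁(V₁/V₂)^(n−1) = 550×(0.254)^0.60 = 242 K; P₂ = P₁(V₁/V₂)^n = 51.5 kPa.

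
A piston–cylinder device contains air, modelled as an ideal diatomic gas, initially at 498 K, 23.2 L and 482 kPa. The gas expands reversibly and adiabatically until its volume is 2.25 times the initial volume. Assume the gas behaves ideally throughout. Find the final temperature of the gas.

360 K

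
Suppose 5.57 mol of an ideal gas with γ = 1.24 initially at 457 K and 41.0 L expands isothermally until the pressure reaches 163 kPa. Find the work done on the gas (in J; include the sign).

-24400 J

P₁ = nRT₁/V₁ = 5.57×8.314×457/41.0 = 516 kPa.
Isothermal: T stays 457 K; PV = const ⇒ V₂ = 130 L, P₂ = 163 kPa.
W = nRT ln(V₂/V₁) = 5.57×8.314×457×ln(3.17) = 24400 J.
Work done on the gas = −W_by = -24400 J.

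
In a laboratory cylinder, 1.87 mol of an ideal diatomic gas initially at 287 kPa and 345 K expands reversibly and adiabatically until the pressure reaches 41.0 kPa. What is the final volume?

V₁ = nRT₁/P₁ = 1.87×8.314×345/287 = 18.7 L.
Adiabatic: T₂/T₁ = (P₂/P₁)^((γ−1)/γ) ⇒ T₂ = 345×(0.143)^0.286 = 198 K; V₂ = 75.0 L.

75.0 L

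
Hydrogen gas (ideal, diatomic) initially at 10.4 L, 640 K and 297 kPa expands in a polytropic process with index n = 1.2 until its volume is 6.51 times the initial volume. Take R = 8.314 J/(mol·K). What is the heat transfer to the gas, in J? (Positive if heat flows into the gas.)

2410 J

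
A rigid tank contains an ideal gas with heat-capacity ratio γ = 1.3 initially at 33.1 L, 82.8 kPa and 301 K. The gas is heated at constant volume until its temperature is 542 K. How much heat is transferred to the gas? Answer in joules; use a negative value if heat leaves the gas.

7310 J

n = P₁V₁/(RT₁) = 82.8×33.1/(8.314×301) = 1.10 mol.
Isochoric: V stays 33.1 L; P/T = const ⇒ T₂ = 542 K, P₂ = 149 kPa.
W = 0 (no volume change).
ΔU = nCvΔT = 1.10×27.7×(542−301) = 7310 J.
Q = ΔU = 7310 J.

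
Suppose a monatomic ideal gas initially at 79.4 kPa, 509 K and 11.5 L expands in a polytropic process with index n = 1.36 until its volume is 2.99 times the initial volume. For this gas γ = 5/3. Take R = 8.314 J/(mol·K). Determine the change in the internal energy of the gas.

-446 J

n = P₁V₁/(RT₁) = 79.4×11.5/(8.314×509) = 0.216 mol.
Polytropic n=1.36: T₂ = T₁(V₁/V₂)^(n−1) = 509×(0.334)^0.36 = 343 K; P₂ = P₁(V₁/V₂)^n = 17.9 kPa.
For an ideal gas ΔU = nCvΔT with Cv = (3/2)R = 12.5 J/(mol·K).
ΔU = 0.216×12.5×(343−509) = -446 J.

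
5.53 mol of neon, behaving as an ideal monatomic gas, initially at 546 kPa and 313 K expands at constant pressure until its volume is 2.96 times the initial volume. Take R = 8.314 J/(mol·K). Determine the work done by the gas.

28200 J

V₁ = nRT₁/P₁ = 5.53×8.314×313/546 = 26.4 L.
Isobaric: P stays 546 kPa; V/T = const ⇒ T₂ = 926 K, V₂ = 78.0 L.
W = PΔV = 546×(78.0−26.4) kPa·L = 28200 J.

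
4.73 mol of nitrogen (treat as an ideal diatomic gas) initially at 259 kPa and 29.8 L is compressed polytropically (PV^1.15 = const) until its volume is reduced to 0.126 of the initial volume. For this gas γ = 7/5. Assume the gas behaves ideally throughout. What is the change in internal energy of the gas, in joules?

7030 J

T₁ = P₁V₁/(nR) = 259×29.8/(4.73×8.314) = 196 K.
Polytropic n=1.15: T₂ = T₁(V₁/V₂)^(n−1) = 196×(7.94)^0.15 = 268 K; P₂ = P₁(V₁/V₂)^n = 2800 kPa.
For an ideal gas ΔU = nCvΔT with Cv = (5/2)R = 20.8 J/(mol·K).
ΔU = 4.73×20.8×(268−196) = 7030 J.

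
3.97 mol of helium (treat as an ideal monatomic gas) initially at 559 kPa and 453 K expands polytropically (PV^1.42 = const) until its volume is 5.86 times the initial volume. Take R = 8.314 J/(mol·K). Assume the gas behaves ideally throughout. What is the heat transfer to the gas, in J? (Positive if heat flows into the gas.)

6900 J

V₁ = nRT₁/P₁ = 3.97×8.314×453/559 = 26.7 L.
Polytropic n=1.42: T₂ = T₁(V₁/V₂)^(n−1) = 453×(0.171)^0.42 = 216 K; P₂ = P₁(V₁/V₂)^n = 45.4 kPa.
W = (P₁V₁−P₂V₂)/(n−1) = (559×26.7−45.4×157)/0.42 = 18700 J.
ΔU = nCvΔT = 3.97×12.5×(216−453) = -11800 J.
Q = ΔU + W = 6900 J.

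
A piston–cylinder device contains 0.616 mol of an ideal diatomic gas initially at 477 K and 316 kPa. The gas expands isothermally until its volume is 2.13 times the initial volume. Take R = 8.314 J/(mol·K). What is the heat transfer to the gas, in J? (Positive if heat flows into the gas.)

1850 J

V₁ = nRT₁/P₁ = 0.616×8.314×477/316 = 7.73 L.
Isothermal: T stays 477 K; PV = const ⇒ V₂ = 16.5 L, P₂ = 148 kPa.
ΔU = 0 (ideal gas, T constant).
W = nRT ln(V₂/V₁) = 0.616×8.314×477×ln(2.13) = 1850 J.
Q = ΔU + W = 1850 J.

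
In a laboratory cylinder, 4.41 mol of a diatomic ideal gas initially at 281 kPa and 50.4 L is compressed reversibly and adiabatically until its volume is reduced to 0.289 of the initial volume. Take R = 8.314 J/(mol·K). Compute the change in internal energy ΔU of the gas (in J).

22800 J

T₁ = P₁V₁/(nR) = 281×50.4/(4.41×8.314) = 386 K.
Adiabatic: TV^(γ−1) = const ⇒ T₂ = 386×(3.46)^0.400 = 635 K; PV^γ = const ⇒ P₂ = 1600 kPa.
For an ideal gas ΔU = nCvΔT with Cv = (5/2)R = 20.8 J/(mol·K).
ΔU = 4.41×20.8×(635−386) = 22800 J.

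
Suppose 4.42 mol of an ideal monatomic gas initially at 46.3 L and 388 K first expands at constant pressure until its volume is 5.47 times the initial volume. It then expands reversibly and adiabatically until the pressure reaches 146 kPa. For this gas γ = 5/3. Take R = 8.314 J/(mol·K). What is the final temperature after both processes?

P₁ = nRT₁/V₁ = 4.42×8.314×388/46.3 = 308 kPa.
Step 1 — Isobaric: P stays 308 kPa; V/T = const ⇒ T₂ = 2120 K, V₂ = 253 L.
W = PΔV = 308×(253−46.3) kPa·L = 63700 J.
ΔU = nCvΔT = 4.42×12.5×(2120−388) = 95600 J.
Q = ΔU + W = nCpΔT = 159000 J.
State after step 1: P = 308 kPa, V = 253 L, T = 2120 K.
Step 2 — Adiabatic: T₂/T₁ = (P₂/P₁)^((γ−1)/γ) ⇒ T₂ = 2120×(0.474)^0.400 = 1570 K; V₂ = 396 L.
ΔU = nCvΔT = 4.42×12.5×(1570−2120) = -30200 J.
Q = 0 for an adiabatic process, so W = −ΔU = 30200 J.
Net over both steps: W = 93900 J, Q = 159000 J, ΔU = 65400 J.

1570 K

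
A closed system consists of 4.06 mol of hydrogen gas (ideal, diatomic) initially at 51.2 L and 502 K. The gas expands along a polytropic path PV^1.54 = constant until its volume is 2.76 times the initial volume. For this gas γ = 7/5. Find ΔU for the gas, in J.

P₁ = nRT₁/V₁ = 4.06×8.314×502/51.2 = 331 kPa.
Polytropic n=1.54: T₂ = T₁(V₁/V₂)^(n−1) = 502×(0.362)^0.54 = 290 K; P₂ = P₁(V₁/V₂)^n = 69.3 kPa.
For an ideal gas ΔU = nCvΔT with Cv = (5/2)R = 20.8 J/(mol·K).
ΔU = 4.06×20.8×(290−502) = -17900 J.

-17900 J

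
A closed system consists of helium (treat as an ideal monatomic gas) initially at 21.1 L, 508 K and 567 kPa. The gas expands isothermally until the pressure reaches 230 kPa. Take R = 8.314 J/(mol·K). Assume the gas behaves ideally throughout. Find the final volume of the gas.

52.0 L

Isothermal: T stays 508 K; PV = const ⇒ V₂ = 52.0 L, P₂ = 230 kPa.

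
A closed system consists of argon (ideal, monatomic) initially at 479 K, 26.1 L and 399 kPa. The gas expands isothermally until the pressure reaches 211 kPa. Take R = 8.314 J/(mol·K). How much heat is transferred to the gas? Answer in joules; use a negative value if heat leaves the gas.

n = P₁V₁/(RT₁) = 399×26.1/(8.314×479) = 2.61 mol.
Isothermal: T stays 479 K; PV = const ⇒ V₂ = 49.4 L, P₂ = 211 kPa.
ΔU = 0 (ideal gas, T constant).
W = nRT ln(V₂/V₁) = 2.61×8.314×479×ln(1.89) = 6630 J.
Q = ΔU + W = 6630 J.

6630 J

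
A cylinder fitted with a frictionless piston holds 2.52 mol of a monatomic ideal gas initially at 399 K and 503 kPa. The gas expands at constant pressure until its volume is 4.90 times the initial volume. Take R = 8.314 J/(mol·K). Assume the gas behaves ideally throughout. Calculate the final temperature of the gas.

V₁ = nRT₁/P₁ = 2.52×8.314×399/503 = 16.6 L.
Isobaric: P stays 503 kPa; V/T = const ⇒ T₂ = 1960 K, V₂ = 81.4 L.

1960 K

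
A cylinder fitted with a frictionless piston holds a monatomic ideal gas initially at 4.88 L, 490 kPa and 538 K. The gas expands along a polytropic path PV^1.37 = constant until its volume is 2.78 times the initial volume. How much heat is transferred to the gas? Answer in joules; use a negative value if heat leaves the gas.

906 J

n = P₁V₁/(RT₁) = 490×4.88/(8.314×538) = 0.535 mol.
Polytropic n=1.37: T₂ = T₁(V₁/V₂)^(n−1) = 538×(0.360)^0.37 = 369 K; P₂ = P₁(V₁/V₂)^n = 121 kPa.
W = (P₁V₁−P₂V₂)/(n−1) = (490×4.88−121×13.6)/0.37 = 2040 J.
ΔU = nCvΔT = 0.535×12.5×(369−538) = -1130 J.
Q = ΔU + W = 906 J.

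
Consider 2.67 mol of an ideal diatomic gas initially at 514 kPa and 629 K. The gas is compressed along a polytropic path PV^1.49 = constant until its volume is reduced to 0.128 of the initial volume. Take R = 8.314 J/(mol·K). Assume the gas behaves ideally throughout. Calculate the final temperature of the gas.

1720 K

V₁ = nRT₁/P₁ = 2.67×8.314×629/514 = 27.2 L.
Polytropic n=1.49: T₂ = T₁(V₁/V₂)^(n−1) = 629×(7.81)^0.49 = 1720 K; P₂ = P₁(V₁/V₂)^n = 11000 kPa.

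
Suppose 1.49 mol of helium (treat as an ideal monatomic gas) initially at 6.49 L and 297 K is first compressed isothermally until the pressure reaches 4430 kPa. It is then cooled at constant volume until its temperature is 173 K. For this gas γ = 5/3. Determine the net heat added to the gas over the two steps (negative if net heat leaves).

-9870 J

P₁ = nRT₁/V₁ = 1.49×8.314×297/6.49 = 567 kPa.
Step 1 — Isothermal: T stays 297 K; PV = const ⇒ V₂ = 0.831 L, P₂ = 4430 kPa.
ΔU = 0 (ideal gas, T constant).
W = nRT ln(V₂/V₁) = 1.49×8.314×297×ln(0.128) = -7560 J.
Q = ΔU + W = -7560 J.
State after step 1: P = 4430 kPa, V = 0.831 L, T = 297 K.
Step 2 — Isochoric: V stays 0.831 L; P/T = const ⇒ T₂ = 173 K, P₂ = 2580 kPa.
W = 0 (no volume change).
ΔU = nCvΔT = 1.49×12.5×(173−297) = -2300 J.
Q = ΔU = -2300 J.
Net over both steps: W = -7560 J, Q = -9870 J, ΔU = -2300 J.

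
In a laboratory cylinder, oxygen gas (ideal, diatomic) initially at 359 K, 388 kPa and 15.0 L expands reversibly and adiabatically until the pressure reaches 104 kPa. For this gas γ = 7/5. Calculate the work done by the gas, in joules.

n = P₁V₁/(RT₁) = 388×15.0/(8.314×359) = 1.95 mol.
Adiabatic: T₂/T₁ = (P₂/P₁)^((γ−1)/γ) ⇒ T₂ = 359×(0.268)^0.286 = 246 K; V₂ = 38.4 L.
ΔU = nCvΔT = 1.95×20.8×(246−359) = -4560 J.
Q = 0 for an adiabatic process, so W = −ΔU = 4560 J.

4560 J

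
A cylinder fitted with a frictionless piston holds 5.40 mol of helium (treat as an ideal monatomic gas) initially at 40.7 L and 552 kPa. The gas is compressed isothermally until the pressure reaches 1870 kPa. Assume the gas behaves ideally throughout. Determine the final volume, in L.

12.0 L

T₁ = P₁V₁/(nR) = 552×40.7/(5.40×8.314) = 500 K.
Isothermal: T stays 500 K; PV = const ⇒ V₂ = 12.0 L, P₂ = 1870 kPa.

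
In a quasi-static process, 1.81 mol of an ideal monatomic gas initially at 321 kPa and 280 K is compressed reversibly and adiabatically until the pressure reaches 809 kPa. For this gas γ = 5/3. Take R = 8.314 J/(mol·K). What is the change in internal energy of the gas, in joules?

2830 J

V₁ = nRT₁/P₁ = 1.81×8.314×280/321 = 13.1 L.
Adiabatic: T₂/T₁ = (P₂/P₁)^((γ−1)/γ) ⇒ T₂ = 280×(2.52)^0.400 = 405 K; V₂ = 7.54 L.
For an ideal gas ΔU = nCvΔT with Cv = (3/2)R = 12.5 J/(mol·K).
ΔU = 1.81×12.5×(405−280) = 2830 J.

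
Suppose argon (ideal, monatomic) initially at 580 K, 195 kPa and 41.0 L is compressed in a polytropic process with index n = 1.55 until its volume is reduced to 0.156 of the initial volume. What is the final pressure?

Polytropic n=1.55: T₂ = T₁(V₁/V₂)^(n−1) = 580×(6.41)^0.55 = 1610 K; P₂ = P₁(V₁/V₂)^n = 3470 kPa.

3470 kPa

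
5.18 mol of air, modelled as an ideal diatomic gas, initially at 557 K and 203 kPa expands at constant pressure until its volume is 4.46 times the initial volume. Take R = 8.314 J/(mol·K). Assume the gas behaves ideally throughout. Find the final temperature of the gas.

2480 K

V₁ = nRT₁/P₁ = 5.18×8.314×557/203 = 118 L.
Isobaric: P stays 203 kPa; V/T = const ⇒ T₂ = 2480 K, V₂ = 527 L.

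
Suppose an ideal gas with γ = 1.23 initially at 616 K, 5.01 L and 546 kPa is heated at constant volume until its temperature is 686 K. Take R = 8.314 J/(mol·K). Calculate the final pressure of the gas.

Isochoric: V stays 5.01 L; P/T = const ⇒ T₂ = 686 K, P₂ = 608 kPa.

608 kPa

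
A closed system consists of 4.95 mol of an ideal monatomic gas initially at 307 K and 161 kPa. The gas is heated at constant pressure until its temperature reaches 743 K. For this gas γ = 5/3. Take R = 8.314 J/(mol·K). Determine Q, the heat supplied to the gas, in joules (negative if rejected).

V₁ = nRT₁/P₁ = 4.95×8.314×307/161 = 78.5 L.
Isobaric: P stays 161 kPa; V/T = const ⇒ T₂ = 743 K, V₂ = 190 L.
W = PΔV = 161×(190−78.5) kPa·L = 17900 J.
ΔU = nCvΔT = 4.95×12.5×(743−307) = 26900 J.
Q = ΔU + W = nCpΔT = 44900 J.

44900 J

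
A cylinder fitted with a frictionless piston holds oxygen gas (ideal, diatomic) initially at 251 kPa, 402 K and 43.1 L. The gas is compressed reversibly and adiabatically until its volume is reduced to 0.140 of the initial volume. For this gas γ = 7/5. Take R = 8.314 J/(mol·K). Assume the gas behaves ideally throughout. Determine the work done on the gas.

n = P₁V₁/(RT₁) = 251×43.1/(8.314×402) = 3.24 mol.
Adiabatic: TV^(γ−1) = const ⇒ T₂ = 402×(7.14)^0.400 = 883 K; PV^γ = const ⇒ P₂ = 3940 kPa.
ΔU = nCvΔT = 3.24×20.8×(883−402) = 32300 J.
Q = 0 for an adiabatic process, so W = −ΔU = -32300 J.
Work done on the gas = −W_by = 32300 J.

32300 J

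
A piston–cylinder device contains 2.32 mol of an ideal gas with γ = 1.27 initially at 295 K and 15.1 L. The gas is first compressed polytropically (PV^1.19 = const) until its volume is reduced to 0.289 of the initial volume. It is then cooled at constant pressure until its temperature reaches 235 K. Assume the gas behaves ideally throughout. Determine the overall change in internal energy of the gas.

P₁ = nRT₁/V₁ = 2.32×8.314×295/15.1 = 377 kPa.
Step 1 — Polytropic n=1.19: T₂ = T₁(V₁/V₂)^(n−1) = 295×(3.46)^0.19 = 373 K; P₂ = P₁(V₁/V₂)^n = 1650 kPa.
W = (P₁V₁−P₂V₂)/(n−1) = (377×15.1−1650×4.36)/0.19 = -7970 J.
ΔU = nCvΔT = 2.32×30.8×(373−295) = 5610 J.
Q = ΔU + W = -2360 J.
State after step 1: P = 1650 kPa, V = 4.36 L, T = 373 K.
Step 2 — Isobaric: P stays 1650 kPa; V/T = const ⇒ T₂ = 235 K, V₂ = 2.75 L.
W = PΔV = 1650×(2.75−4.36) kPa·L = -2670 J.
ΔU = nCvΔT = 2.32×30.8×(235−373) = -9890 J.
Q = ΔU + W = nCpΔT = -12600 J.
Net over both steps: W = -10600 J, Q = -14900 J, ΔU = -4290 J.

-4290 J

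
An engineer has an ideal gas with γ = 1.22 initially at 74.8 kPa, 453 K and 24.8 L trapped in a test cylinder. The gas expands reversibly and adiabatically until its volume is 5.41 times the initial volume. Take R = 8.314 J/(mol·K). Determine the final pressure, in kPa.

Adiabatic: TV^(γ−1) = const ⇒ T₂ = 453×(0.185)^0.220 = 312 K; PV^γ = const ⇒ P₂ = 9.54 kPa.

9.54 kPa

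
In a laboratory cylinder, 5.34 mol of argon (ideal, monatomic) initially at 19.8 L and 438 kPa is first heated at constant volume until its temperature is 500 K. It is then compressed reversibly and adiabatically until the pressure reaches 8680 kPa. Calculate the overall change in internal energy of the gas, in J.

62500 J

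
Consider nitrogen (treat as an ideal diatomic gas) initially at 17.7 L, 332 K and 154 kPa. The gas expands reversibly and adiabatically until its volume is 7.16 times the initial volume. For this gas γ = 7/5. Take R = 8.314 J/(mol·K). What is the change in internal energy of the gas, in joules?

n = P₁V₁/(RT₁) = 154×17.7/(8.314×332) = 0.988 mol.
Adiabatic: TV^(γ−1) = const ⇒ T₂ = 332×(0.140)^0.400 = 151 K; PV^γ = const ⇒ P₂ = 9.79 kPa.
For an ideal gas ΔU = nCvΔT with Cv = (5/2)R = 20.8 J/(mol·K).
ΔU = 0.988×20.8×(151−332) = -3710 J.

-3710 J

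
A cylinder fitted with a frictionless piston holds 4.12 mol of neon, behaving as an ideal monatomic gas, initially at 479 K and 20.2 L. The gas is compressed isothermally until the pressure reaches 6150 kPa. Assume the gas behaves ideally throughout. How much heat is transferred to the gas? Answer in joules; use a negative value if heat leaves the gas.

P₁ = nRT₁/V₁ = 4.12×8.314×479/20.2 = 812 kPa.
Isothermal: T stays 479 K; PV = const ⇒ V₂ = 2.67 L, P₂ = 6150 kPa.
ΔU = 0 (ideal gas, T constant).
W = nRT ln(V₂/V₁) = 4.12×8.314×479×ln(0.132) = -33200 J.
Q = ΔU + W = -33200 J.

-33200 J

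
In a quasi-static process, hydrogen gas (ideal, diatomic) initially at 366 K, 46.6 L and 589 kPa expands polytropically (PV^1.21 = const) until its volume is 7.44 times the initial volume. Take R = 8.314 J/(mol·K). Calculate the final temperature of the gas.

Polytropic n=1.21: T₂ = T₁(V₁/V₂)^(n−1) = 366×(0.134)^0.21 = 240 K; P₂ = P₁(V₁/V₂)^n = 51.9 kPa.

240 K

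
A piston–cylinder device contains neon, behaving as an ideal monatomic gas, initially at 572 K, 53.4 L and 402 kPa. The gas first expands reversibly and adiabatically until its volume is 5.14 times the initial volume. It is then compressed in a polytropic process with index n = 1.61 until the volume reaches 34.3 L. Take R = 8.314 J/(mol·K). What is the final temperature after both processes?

683 K

n = P₁V₁/(RT₁) = 402×53.4/(8.314×572) = 4.51 mol.
Step 1 — Adiabatic: TV^(γ−1) = const ⇒ T₂ = 572×(0.195)^0.667 = 192 K; PV^γ = const ⇒ P₂ = 26.3 kPa.
ΔU = nCvΔT = 4.51×12.5×(192−572) = -21400 J.
Q = 0 for an adiabatic process, so W = −ΔU = 21400 J.
State after step 1: P = 26.3 kPa, V = 274 L, T = 192 K.
Step 2 — Polytropic n=1.61: T₂ = T₁(V₁/V₂)^(n−1) = 192×(8.00)^0.61 = 683 K; P₂ = P₁(V₁/V₂)^n = 747 kPa.
W = (P₁V₁−P₂V₂)/(n−1) = (26.3×274−747×34.3)/0.61 = -30200 J.
ΔU = nCvΔT = 4.51×12.5×(683−192) = 27600 J.
Q = ΔU + W = -2570 J.
Net over both steps: W = -8810 J, Q = -2570 J, ΔU = 6240 J.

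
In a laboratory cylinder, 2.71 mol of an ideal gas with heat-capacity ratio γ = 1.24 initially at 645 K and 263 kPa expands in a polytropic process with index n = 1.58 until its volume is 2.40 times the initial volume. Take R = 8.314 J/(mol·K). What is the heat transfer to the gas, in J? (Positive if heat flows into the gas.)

-14100 J

V₁ = nRT₁/P₁ = 2.71×8.314×645/263 = 55.3 L.
Polytropic n=1.58: T₂ = T₁(V₁/V₂)^(n−1) = 645×(0.417)^0.58 = 388 K; P₂ = P₁(V₁/V₂)^n = 66.0 kPa.
W = (P₁V₁−P₂V₂)/(n−1) = (263×55.3−66.0×133)/0.58 = 9980 J.
ΔU = nCvΔT = 2.71×34.6×(388−645) = -24100 J.
Q = ΔU + W = -14100 J.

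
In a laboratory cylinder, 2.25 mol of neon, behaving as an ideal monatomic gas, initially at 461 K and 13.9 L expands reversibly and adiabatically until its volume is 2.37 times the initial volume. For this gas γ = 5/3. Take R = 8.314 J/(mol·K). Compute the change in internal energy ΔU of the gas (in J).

P₁ = nRT₁/V₁ = 2.25×8.314×461/13.9 = 620 kPa.
Adiabatic: TV^(γ−1) = const ⇒ T₂ = 461×(0.422)^0.667 = 259 K; PV^γ = const ⇒ P₂ = 147 kPa.
For an ideal gas ΔU = nCvΔT with Cv = (3/2)R = 12.5 J/(mol·K).
ΔU = 2.25×12.5×(259−461) = -5660 J.

-5660 J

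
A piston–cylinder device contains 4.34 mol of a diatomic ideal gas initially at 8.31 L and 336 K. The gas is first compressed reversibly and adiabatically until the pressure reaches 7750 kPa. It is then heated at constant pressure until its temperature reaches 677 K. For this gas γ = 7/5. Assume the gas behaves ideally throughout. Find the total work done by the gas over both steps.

P₁ = nRT₁/V₁ = 4.34×8.314×336/8.31 = 1460 kPa.
Step 1 — Adiabatic: T₂/T₁ = (P₂/P₁)^((γ−1)/γ) ⇒ T₂ = 336×(5.31)^0.286 = 541 K; V₂ = 2.52 L.
ΔU = nCvΔT = 4.34×20.8×(541−336) = 18500 J.
Q = 0 for an adiabatic process, so W = −ΔU = -18500 J.
State after step 1: P = 7750 kPa, V = 2.52 L, T = 541 K.
Step 2 — Isobaric: P stays 7750 kPa; V/T = const ⇒ T₂ = 677 K, V₂ = 3.15 L.
W = PΔV = 7750×(3.15−2.52) kPa·L = 4890 J.
ΔU = nCvΔT = 4.34×20.8×(677−541) = 12200 J.
Q = ΔU + W = nCpΔT = 17100 J.
Net over both steps: W = -13600 J, Q = 17100 J, ΔU = 30800 J.

-13600 J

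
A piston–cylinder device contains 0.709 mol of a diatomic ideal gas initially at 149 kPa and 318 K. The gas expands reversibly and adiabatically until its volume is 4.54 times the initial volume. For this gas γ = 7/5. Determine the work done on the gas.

-2130 J

V₁ = nRT₁/P₁ = 0.709×8.314×318/149 = 12.6 L.
Adiabatic: TV^(γ−1) = const ⇒ T₂ = 318×(0.220)^0.400 = 174 K; PV^γ = const ⇒ P₂ = 17.9 kPa.
ΔU = nCvΔT = 0.709×20.8×(174−318) = -2130 J.
Q = 0 for an adiabatic process, so W = −ΔU = 2130 J.
Work done on the gas = −W_by = -2130 J.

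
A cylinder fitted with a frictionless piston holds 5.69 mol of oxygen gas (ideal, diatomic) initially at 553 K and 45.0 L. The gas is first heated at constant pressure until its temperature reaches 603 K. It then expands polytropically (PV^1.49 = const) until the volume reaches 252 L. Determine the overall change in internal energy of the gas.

P₁ = nRT₁/V₁ = 5.69×8.314×553/45.0 = 581 kPa.
Step 1 — Isobaric: P stays 581 kPa; V/T = const ⇒ T₂ = 603 K, V₂ = 49.1 L.
W = PΔV = 581×(49.1−45.0) kPa·L = 2370 J.
ΔU = nCvΔT = 5.69×20.8×(603−553) = 5910 J.
Q = ΔU + W = nCpΔT = 8280 J.
State after step 1: P = 581 kPa, V = 49.1 L, T = 603 K.
Step 2 — Polytropic n=1.49: T₂ = T₁(V₁/V₂)^(n−1) = 603×(0.195)^0.49 = 270 K; P₂ = P₁(V₁/V₂)^n = 50.8 kPa.
W = (P₁V₁−P₂V₂)/(n−1) = (581×49.1−50.8×252)/0.49 = 32100 J.
ΔU = nCvΔT = 5.69×20.8×(270−603) = -39300 J.
Q = ΔU + W = -7220 J.
Net over both steps: W = 34500 J, Q = 1060 J, ΔU = -33400 J.

-33400 J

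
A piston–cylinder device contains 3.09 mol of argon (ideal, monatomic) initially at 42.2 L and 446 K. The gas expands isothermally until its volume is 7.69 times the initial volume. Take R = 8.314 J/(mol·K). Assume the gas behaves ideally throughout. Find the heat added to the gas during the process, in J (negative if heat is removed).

P₁ = nRT₁/V₁ = 3.09×8.314×446/42.2 = 272 kPa.
Isothermal: T stays 446 K; PV = const ⇒ V₂ = 325 L, P₂ = 35.3 kPa.
ΔU = 0 (ideal gas, T constant).
W = nRT ln(V₂/V₁) = 3.09×8.314×446×ln(7.69) = 23400 J.
Q = ΔU + W = 23400 J.

23400 J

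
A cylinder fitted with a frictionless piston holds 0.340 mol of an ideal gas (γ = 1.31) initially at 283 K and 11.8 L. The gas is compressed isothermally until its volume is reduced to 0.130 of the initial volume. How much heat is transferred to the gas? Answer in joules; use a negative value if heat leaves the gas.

P₁ = nRT₁/V₁ = 0.340×8.314×283/11.8 = 67.8 kPa.
Isothermal: T stays 283 K; PV = const ⇒ V₂ = 1.53 L, P₂ = 521 kPa.
ΔU = 0 (ideal gas, T constant).
W = nRT ln(V₂/V₁) = 0.340×8.314×283×ln(0.130) = -1630 J.
Q = ΔU + W = -1630 J.

-1630 J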